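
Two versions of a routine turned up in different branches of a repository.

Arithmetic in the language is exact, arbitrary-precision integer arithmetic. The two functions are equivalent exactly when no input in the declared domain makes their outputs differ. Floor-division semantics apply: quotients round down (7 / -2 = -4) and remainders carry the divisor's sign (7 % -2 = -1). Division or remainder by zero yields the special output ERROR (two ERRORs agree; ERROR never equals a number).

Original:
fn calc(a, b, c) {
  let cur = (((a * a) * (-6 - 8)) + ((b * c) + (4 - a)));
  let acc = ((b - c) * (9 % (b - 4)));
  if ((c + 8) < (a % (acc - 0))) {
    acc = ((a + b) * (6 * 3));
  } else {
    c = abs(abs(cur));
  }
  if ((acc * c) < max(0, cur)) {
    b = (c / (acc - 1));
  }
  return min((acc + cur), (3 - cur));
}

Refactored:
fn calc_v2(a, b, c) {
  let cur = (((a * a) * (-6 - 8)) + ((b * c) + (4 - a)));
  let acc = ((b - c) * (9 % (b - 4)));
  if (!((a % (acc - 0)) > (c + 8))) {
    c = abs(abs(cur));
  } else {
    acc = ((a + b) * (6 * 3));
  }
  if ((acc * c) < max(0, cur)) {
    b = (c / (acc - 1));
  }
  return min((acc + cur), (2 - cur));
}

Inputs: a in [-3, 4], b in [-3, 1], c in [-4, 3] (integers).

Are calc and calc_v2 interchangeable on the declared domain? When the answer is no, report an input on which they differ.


The rewrite breaks on a=0, b=-3, c=-4, where the results are -13 and -14.
calc: cur := 16 | acc := -5 | ((c + 8) < (a % (acc - 0))): false | c := 16 | ((acc * c) < max(0, cur)): true | b := -3 | result -13
calc_v2: cur := 16 | acc := -5 | (!((a % (acc - 0)) > (c + 8))): true | c := 16 | ((acc * c) < max(0, cur)): true | b := -3 | result -14
verdict: not equivalent; witness: a=0, b=-3, c=-4


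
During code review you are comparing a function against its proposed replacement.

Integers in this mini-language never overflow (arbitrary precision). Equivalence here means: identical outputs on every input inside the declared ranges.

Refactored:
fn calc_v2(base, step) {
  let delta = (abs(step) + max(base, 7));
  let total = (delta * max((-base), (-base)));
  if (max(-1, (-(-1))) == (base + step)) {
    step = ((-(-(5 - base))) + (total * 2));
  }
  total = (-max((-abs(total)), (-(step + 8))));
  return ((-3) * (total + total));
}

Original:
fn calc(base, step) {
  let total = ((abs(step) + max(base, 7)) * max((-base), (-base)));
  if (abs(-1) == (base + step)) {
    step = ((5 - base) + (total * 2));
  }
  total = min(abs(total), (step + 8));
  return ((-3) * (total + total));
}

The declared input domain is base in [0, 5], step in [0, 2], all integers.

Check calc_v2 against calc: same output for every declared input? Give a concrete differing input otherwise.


Comparing the listings, the differences include: min/max/abs usage differs; also statement counts differ; also local variable names differ; also constant usage differs.
One worked example (base=1, step=1) — calc: total=-8, then (abs(-1) == (base + step)) is false, then total=8, then returns -48; calc_v2: delta=8, then total=-8, then (max(-1, (-(-1))) == (base + step)) is false, then total=8, then returns -48; agreement on -48.
Checked all 18 inputs in the declared domain: the outputs agree on every one.
verdict: equivalent


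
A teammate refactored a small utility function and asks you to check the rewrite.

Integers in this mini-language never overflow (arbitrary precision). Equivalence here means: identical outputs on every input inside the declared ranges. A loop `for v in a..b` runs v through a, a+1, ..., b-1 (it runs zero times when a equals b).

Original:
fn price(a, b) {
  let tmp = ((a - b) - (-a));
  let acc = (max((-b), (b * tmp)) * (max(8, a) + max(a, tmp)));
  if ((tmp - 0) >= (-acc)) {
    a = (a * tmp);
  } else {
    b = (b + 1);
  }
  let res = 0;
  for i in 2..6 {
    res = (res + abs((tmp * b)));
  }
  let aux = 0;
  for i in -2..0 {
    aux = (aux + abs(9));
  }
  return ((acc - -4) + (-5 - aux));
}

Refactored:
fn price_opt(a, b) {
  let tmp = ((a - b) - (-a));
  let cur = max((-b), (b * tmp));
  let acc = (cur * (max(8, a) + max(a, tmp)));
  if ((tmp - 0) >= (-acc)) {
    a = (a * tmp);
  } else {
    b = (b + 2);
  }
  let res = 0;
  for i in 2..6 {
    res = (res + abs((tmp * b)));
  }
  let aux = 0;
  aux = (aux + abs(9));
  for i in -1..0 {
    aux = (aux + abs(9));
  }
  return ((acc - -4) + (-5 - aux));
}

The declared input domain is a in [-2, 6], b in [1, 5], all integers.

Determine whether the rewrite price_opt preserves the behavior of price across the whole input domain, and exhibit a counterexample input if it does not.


Equivalent. The one real change (`1` became `2`) has no effect anywhere in the declared ranges.
Checked all 45 inputs in the declared domain: the outputs agree on every one.
As a probe, take a=0, b=2: price runs tmp=-2, then acc=-16, then ((tmp - 0) >= (-acc)) is false, then b=3, then res=0, then (i=2), then res=6, then (i=3), then res=12, then (i=4), then res=18, then (i=5), then res=24, then aux=0, then (i=-2), then aux=9, then (i=-1), then aux=18, then returns -35; price_opt runs tmp=-2, then cur=-2, then acc=-16, then ((tmp - 0) >= (-acc)) is false, then b=4, then res=0, then (i=2), then res=8, then (i=3), then res=16, then (i=4), then res=24, then (i=5), then res=32, then aux=0, then aux=9, then (i=-1), then aux=18, then returns -35; both end at -35.
verdict: equivalent


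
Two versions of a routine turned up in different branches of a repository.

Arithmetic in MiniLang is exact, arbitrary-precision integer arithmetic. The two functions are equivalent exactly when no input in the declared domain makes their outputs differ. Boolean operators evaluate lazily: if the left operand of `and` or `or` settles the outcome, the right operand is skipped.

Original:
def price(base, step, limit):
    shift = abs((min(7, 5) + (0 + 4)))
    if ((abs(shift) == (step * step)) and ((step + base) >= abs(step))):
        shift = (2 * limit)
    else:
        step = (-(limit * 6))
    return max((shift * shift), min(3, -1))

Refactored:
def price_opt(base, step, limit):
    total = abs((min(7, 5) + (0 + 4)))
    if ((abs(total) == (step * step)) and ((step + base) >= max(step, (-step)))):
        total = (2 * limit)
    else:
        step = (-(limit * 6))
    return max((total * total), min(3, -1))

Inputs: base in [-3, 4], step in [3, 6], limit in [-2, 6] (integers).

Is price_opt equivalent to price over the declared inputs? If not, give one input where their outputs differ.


Equivalent — the differences include min/max/abs usage differs, local variable names differ, yet no declared input distinguishes the two.
Tracing base=1, step=6, limit=5: price: shift = 9; ((abs(shift) == (step * step)) and ((step + base) >= abs(step))) -> false; step = -30; return 81 | price_opt: total = 9; ((abs(total) == (step * step)) and ((step + base) >= max(step, (-step)))) -> false; step = -30; return 81 — matching result 81.
Every one of the 288 inputs gives matching results.
verdict: equivalent


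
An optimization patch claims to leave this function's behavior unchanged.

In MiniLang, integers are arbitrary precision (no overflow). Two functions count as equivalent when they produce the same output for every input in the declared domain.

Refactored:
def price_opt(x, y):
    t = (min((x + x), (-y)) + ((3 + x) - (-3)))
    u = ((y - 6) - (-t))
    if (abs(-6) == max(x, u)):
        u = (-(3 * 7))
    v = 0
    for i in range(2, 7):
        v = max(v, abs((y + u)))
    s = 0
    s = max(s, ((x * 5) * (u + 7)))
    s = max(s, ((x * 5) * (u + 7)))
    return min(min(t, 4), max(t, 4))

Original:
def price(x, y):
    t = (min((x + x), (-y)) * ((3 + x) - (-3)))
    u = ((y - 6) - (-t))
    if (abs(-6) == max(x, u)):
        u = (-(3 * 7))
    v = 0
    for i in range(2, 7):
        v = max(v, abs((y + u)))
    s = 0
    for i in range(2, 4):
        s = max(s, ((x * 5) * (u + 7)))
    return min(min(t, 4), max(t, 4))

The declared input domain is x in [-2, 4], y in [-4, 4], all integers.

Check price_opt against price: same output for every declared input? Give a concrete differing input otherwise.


x=-2, y=-4 yields -16 from price but 0 from price_opt.
verdict: not equivalent; witness: x=-2, y=-4


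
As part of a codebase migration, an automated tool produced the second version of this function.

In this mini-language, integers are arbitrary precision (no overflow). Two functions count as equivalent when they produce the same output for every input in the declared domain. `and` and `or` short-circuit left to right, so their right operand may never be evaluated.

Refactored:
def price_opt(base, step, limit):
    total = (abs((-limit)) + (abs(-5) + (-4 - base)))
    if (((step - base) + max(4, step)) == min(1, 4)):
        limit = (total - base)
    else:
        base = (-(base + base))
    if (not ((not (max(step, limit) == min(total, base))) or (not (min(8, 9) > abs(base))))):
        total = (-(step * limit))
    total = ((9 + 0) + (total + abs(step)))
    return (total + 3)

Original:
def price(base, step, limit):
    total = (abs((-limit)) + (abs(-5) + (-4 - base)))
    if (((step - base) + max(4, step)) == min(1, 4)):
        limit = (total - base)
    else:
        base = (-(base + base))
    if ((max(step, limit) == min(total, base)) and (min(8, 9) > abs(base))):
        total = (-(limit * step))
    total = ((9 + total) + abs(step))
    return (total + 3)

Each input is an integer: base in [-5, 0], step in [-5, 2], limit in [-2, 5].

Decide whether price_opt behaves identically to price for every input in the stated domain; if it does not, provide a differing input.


Equivalent — the differences include arithmetic usage differs, and boolean connective usage differs, and constant usage differs, yet no declared input distinguishes the two.
Tracing base=-4, step=-4, limit=-1: price: total = 6; (((step - base) + max(4, step)) == min(1, 4)) -> false; base = 8; ((max(step, limit) == min(total, base)) and (min(8, 9) > abs(base))) -> false; total = 19; return 22 | price_opt: total = 6; (((step - base) + max(4, step)) == min(1, 4)) -> false; base = 8; (not ((not (max(step, limit) == min(total, base))) or (not (min(8, 9) > abs(base))))) -> false; total = 19; return 22 — matching result 22.
Sweeping the whole domain (384 inputs) finds no disagreement.
verdict: equivalent


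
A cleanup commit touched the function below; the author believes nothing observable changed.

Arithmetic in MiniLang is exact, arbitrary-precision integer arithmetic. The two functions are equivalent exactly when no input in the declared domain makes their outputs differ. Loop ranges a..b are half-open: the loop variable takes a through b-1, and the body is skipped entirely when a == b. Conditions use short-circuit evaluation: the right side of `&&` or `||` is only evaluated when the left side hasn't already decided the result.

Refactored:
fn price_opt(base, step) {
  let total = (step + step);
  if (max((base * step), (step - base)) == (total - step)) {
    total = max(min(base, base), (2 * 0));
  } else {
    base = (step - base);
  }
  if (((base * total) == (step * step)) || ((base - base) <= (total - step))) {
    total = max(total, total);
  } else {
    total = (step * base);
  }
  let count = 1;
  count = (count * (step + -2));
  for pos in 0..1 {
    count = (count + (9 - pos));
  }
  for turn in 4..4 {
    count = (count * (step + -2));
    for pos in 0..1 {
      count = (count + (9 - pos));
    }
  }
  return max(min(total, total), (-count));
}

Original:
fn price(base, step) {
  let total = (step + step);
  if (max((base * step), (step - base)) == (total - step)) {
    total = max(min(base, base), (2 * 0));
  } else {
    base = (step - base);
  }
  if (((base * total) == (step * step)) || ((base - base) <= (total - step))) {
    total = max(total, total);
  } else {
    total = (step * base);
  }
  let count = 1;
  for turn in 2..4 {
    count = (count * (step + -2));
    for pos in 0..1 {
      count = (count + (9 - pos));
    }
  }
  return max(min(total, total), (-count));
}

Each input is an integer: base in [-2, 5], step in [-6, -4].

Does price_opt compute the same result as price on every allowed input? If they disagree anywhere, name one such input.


On input base=-2, step=-4, price returns 9 while price_opt returns -3.
verdict: not equivalent; witness: base=-2, step=-4


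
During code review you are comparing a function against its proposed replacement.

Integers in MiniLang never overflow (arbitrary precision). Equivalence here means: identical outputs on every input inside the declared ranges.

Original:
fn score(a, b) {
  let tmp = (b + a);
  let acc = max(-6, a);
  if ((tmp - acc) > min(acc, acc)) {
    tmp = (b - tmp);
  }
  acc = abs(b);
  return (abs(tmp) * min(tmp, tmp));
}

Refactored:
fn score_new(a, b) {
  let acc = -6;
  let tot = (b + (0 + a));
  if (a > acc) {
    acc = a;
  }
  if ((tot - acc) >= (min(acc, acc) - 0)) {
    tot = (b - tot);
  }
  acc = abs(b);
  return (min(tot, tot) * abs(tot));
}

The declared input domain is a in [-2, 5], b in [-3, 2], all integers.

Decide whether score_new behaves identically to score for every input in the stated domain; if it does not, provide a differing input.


The rewrite breaks on a=-2, b=-2, where the results are -16 and 4.
score: tmp := -4 | acc := -2 | ((tmp - acc) > min(acc, acc)): false | acc := 2 | result -16
score_new: acc := -6 | tot := -4 | (a > acc): true | acc := -2 | ((tot - acc) >= (min(acc, acc) - 0)): true | tot := 2 | acc := 2 | result 4
verdict: not equivalent; witness: a=-2, b=-2


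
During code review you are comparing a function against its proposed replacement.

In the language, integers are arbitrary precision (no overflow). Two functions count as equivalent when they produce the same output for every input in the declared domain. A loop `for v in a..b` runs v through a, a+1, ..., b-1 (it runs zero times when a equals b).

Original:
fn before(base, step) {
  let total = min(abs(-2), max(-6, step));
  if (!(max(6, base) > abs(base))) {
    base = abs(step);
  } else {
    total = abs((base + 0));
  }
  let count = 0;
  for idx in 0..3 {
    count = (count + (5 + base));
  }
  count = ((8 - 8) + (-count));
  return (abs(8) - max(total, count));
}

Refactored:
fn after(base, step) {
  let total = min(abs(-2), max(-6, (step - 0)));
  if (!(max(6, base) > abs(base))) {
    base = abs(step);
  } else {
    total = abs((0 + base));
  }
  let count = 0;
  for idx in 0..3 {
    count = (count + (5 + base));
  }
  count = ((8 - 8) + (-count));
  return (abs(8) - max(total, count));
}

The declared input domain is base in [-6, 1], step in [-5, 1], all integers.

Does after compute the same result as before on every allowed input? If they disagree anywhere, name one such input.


Although arithmetic usage differs, plus constant usage differs, 56/56 inputs agree.
verdict: equivalent


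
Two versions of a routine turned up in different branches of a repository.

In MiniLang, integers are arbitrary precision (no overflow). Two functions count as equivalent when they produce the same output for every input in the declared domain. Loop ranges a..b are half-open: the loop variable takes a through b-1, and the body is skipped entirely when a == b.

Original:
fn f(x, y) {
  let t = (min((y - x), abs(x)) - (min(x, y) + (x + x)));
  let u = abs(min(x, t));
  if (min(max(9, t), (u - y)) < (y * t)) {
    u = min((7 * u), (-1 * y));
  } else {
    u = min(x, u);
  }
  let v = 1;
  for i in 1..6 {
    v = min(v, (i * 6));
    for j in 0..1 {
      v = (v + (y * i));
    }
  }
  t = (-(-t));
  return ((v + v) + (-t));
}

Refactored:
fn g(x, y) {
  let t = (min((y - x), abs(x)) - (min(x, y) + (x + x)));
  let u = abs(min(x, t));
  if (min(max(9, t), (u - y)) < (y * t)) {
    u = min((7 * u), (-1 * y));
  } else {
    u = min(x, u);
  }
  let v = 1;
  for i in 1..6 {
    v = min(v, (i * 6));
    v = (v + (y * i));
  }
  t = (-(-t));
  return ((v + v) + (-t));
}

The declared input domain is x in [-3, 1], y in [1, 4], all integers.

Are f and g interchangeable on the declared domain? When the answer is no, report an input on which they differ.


Changes here: local variable names differ, and statement counts differ, and loop structure differs; the full 20-point sweep finds no disagreement.
verdict: equivalent


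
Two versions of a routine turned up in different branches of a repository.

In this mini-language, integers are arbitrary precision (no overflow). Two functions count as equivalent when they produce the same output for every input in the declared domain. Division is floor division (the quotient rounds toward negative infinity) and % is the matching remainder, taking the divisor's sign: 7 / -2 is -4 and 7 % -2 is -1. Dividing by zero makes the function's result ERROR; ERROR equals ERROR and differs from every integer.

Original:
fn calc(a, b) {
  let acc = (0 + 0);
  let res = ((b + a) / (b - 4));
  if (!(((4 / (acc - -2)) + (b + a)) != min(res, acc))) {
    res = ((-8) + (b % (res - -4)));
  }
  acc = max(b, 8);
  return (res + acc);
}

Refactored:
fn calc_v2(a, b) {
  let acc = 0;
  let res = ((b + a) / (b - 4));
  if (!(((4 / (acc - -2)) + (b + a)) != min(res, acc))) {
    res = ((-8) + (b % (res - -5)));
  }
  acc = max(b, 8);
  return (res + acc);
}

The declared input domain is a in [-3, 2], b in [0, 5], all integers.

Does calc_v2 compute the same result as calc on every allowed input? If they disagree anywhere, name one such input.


Although `-4` became `-5`, no input in the stated domain can expose it.
Tracing a=2, b=5: calc: acc := 0 | res := 7 | (!(((4 / (acc - -2)) + (b + a)) != min(res, acc))): false | acc := 8 | result 15 | calc_v2: acc := 0 | res := 7 | (!(((4 / (acc - -2)) + (b + a)) != min(res, acc))): false | acc := 8 | result 15 — matching result 15.
Across all 36 domain points the two functions coincide.
verdict: equivalent


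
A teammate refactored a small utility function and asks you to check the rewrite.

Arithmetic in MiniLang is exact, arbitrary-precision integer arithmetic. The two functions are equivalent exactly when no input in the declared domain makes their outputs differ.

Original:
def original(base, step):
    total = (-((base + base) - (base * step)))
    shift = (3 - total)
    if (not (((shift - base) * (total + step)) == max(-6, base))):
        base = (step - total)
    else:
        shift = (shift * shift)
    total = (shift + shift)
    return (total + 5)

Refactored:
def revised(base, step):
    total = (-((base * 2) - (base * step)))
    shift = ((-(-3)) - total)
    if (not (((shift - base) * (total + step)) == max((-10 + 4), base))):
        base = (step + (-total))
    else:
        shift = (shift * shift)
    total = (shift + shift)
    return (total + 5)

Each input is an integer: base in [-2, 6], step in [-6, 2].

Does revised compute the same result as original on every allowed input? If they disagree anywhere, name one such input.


Although constant usage differs, plus arithmetic usage differs, 81/81 inputs agree.
verdict: equivalent


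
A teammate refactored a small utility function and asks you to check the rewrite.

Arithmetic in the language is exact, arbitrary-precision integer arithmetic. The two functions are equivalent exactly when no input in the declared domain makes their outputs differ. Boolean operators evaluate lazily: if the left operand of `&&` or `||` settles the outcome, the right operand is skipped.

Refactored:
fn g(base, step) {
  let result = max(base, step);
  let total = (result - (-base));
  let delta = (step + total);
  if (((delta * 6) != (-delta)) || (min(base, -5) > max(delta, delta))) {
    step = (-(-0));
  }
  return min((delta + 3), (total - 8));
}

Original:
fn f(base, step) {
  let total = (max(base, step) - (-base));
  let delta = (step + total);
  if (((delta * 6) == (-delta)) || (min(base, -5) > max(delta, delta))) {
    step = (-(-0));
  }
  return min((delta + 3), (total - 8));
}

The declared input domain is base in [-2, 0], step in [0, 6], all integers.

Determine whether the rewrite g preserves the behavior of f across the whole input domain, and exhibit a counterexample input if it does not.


Equivalent. The suspicious edit (`((delta * 6) == (-delta))` became `((delta * 6) != (-delta))`) never changes the result for any input inside the declared domain.
An exhaustive pass over the 21 declared inputs shows identical outputs.
Spot check at base=-2, step=1 — f: total becomes -1; next delta becomes 0; next (((delta * 6) == (-delta)) || (min(base, -5) > max(delta, delta))) evaluates to true; next step becomes 0; next final value -9. g: result becomes 1; next total becomes -1; next delta becomes 0; next (((delta * 6) != (-delta)) || (min(base, -5) > max(delta, delta))) evaluates to false; next final value -9. Both give -9.
verdict: equivalent


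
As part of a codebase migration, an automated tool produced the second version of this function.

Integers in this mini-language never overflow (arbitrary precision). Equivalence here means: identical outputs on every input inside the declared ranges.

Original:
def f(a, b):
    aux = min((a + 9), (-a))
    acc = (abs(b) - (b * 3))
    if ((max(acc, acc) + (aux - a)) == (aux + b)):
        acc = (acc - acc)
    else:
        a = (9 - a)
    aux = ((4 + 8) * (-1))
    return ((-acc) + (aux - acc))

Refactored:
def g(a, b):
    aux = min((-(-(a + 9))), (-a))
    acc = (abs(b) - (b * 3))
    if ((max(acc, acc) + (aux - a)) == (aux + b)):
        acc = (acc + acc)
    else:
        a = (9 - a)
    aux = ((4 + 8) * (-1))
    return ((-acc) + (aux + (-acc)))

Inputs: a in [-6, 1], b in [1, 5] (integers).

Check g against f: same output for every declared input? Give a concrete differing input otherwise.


The rewrite breaks on a=-6, b=2, where the results are -12 and 4.
f: aux := 3 | acc := -4 | ((max(acc, acc) + (aux - a)) == (aux + b)): true | acc := 0 | aux := -12 | result -12
g: aux := 3 | acc := -4 | ((max(acc, acc) + (aux - a)) == (aux + b)): true | acc := -8 | aux := -12 | result 4
verdict: not equivalent; witness: a=-6, b=2


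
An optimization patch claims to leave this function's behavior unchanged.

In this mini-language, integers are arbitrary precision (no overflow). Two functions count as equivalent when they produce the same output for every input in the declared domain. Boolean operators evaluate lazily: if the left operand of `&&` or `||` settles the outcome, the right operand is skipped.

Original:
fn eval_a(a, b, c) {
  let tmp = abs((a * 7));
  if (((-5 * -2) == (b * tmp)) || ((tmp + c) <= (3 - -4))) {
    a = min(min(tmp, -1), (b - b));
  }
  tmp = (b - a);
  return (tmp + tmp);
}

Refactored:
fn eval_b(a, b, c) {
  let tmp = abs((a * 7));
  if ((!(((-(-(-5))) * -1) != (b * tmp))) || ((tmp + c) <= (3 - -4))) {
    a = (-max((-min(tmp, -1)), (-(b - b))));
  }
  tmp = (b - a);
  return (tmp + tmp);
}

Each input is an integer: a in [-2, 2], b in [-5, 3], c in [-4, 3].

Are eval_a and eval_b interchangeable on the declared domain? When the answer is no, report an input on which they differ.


Equivalent. The one real change (`-2` became `-1`) has no effect anywhere in the declared ranges.
Every one of the 360 inputs gives matching results.
One worked example (a=-2, b=-1, c=-2) — eval_a: tmp becomes 14; next (((-5 * -2) == (b * tmp)) || ((tmp + c) <= (3 - -4))) evaluates to false; next tmp becomes 1; next final value 2; eval_b: tmp becomes 14; next ((!(((-(-(-5))) * -1) != (b * tmp))) || ((tmp + c) <= (3 - -4))) evaluates to false; next tmp becomes 1; next final value 2; agreement on 2.
verdict: equivalent


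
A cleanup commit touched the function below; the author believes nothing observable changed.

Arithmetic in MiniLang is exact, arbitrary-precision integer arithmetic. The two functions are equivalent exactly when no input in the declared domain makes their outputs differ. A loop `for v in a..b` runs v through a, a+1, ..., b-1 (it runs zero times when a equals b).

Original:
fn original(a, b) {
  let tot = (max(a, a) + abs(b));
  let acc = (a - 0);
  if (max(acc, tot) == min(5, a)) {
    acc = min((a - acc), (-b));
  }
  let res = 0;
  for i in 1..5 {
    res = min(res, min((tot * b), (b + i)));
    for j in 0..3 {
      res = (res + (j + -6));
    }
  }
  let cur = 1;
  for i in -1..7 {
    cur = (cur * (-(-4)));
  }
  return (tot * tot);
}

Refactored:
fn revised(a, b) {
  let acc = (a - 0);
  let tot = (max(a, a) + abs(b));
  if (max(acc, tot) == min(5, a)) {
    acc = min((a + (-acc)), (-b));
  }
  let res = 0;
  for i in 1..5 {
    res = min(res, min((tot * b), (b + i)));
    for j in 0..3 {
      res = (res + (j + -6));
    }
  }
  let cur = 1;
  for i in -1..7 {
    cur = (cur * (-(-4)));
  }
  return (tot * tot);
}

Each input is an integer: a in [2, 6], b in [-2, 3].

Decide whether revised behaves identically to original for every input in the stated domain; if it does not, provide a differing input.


Side by side, the visible changes include: arithmetic usage differs.
As a probe, take a=5, b=2: original runs tot=7, then acc=5, then (max(acc, tot) == min(5, a)) is false, then res=0, then (i=1), then res=0, then (j=0), then res=-6, then (j=1), then res=-11, then (j=2), then res=-15, then (i=2), then res=-15, then (j=0), then res=-21, then (j=1), then res=-26, then (j=2), then res=-30, then (i=3), then res=-30, then (j=0), then res=-36, then (j=1), then res=-41, then (j=2), then res=-45, then (i=4), then res=-45, then (j=0), then res=-51, then (j=1), then res=-56, then (j=2), then res=-60, then cur=1, then (i=-1), then cur=4, then (i=0), then cur=16, then (i=1), then cur=64, then (i=2), then cur=256, then (i=3), then cur=1024, then (i=4), then cur=4096, then (i=5), then cur=16384, then (i=6), then cur=65536, then returns 49; revised runs acc=5, then tot=7, then (max(acc, tot) == min(5, a)) is false, then res=0, then (i=1), then res=0, then (j=0), then res=-6, then (j=1), then res=-11, then (j=2), then res=-15, then (i=2), then res=-15, then (j=0), then res=-21, then (j=1), then res=-26, then (j=2), then res=-30, then (i=3), then res=-30, then (j=0), then res=-36, then (j=1), then res=-41, then (j=2), then res=-45, then (i=4), then res=-45, then (j=0), then res=-51, then (j=1), then res=-56, then (j=2), then res=-60, then cur=1, then (i=-1), then cur=4, then (i=0), then cur=16, then (i=1), then cur=64, then (i=2), then cur=256, then (i=3), then cur=1024, then (i=4), then cur=4096, then (i=5), then cur=16384, then (i=6), then cur=65536, then returns 49; both end at 49.
Sweeping the whole domain (30 inputs) finds no disagreement.
verdict: equivalent


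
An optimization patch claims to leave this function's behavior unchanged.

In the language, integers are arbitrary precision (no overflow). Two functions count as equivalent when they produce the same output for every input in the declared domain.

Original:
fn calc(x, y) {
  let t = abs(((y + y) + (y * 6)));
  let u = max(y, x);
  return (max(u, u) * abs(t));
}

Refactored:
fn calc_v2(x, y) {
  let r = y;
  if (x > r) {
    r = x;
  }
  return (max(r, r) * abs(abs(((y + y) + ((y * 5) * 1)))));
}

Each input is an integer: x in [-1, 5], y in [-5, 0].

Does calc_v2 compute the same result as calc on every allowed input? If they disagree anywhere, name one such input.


There is a counterexample at x=-1, y=-5: -40 on one side, -35 on the other.
calc: t := 40 | u := -1 | result -40
calc_v2: r := -5 | (x > r): true | r := -1 | result -35
verdict: not equivalent; witness: x=-1, y=-5


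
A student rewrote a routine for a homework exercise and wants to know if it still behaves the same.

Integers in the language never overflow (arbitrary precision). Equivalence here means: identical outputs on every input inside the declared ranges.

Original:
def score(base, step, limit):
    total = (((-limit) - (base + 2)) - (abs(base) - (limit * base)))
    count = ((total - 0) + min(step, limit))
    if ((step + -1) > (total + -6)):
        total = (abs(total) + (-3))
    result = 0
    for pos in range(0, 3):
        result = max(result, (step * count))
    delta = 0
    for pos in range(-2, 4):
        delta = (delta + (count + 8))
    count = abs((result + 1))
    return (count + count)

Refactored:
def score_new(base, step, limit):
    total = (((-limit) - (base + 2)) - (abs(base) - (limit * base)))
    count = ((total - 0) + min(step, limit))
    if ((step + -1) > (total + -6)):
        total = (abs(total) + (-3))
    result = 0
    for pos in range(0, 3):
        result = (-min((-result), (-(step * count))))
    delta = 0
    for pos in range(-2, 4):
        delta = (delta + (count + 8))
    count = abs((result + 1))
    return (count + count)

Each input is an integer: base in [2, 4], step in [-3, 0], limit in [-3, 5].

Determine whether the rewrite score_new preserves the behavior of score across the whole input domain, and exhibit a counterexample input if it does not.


Changes here: min/max/abs usage differs; the full 108-point sweep finds no disagreement.
verdict: equivalent


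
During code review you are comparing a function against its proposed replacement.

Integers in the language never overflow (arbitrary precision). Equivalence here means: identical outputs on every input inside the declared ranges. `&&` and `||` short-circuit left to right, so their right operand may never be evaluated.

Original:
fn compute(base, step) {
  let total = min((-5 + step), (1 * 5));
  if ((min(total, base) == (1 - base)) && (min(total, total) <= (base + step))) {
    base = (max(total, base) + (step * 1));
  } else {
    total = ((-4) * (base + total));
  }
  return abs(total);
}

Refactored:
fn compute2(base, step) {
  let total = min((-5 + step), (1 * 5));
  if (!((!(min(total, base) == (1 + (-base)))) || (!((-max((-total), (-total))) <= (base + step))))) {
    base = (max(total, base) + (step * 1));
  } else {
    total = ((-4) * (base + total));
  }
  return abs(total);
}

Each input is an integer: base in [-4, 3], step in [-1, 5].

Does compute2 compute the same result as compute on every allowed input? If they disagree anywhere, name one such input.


Differences: boolean connective usage differs; min/max/abs usage differs; arithmetic usage differs — yet all 56 inputs agree.
verdict: equivalent


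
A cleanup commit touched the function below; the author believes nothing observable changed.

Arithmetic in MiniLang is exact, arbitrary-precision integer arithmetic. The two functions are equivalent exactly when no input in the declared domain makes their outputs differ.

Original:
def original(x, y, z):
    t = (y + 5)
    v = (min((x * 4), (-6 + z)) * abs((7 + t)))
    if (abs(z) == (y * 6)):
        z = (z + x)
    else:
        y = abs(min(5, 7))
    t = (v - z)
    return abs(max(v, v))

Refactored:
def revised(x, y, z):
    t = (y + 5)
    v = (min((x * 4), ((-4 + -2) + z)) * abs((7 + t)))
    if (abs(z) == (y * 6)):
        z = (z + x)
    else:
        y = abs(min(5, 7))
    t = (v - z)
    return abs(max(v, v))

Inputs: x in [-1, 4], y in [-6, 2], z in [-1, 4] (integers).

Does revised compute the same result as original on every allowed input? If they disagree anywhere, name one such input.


Although constant usage differs, and arithmetic usage differs, 324/324 inputs agree.
verdict: equivalent


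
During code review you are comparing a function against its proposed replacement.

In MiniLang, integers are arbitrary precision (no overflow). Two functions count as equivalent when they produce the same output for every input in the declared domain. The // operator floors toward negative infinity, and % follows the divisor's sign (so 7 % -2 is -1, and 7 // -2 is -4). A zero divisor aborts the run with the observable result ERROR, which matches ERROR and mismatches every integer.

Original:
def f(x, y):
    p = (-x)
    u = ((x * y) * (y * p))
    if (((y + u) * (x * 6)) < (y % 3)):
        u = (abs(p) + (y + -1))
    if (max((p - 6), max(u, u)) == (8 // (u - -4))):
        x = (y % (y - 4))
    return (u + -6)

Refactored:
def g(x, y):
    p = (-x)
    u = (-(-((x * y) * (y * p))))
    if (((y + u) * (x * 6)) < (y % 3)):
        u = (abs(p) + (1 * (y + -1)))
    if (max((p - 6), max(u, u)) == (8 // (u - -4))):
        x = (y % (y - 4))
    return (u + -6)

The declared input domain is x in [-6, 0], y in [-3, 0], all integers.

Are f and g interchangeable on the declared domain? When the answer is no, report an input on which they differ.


The two are interchangeable: arithmetic usage differs; and constant usage differs, and every declared input agrees.
One worked example (x=-1, y=-3) — f: p = 1; u = -9; (((y + u) * (x * 6)) < (y % 3)) -> false; (max((p - 6), max(u, u)) == (8 // (u - -4))) -> false; return -15; g: p = 1; u = -9; (((y + u) * (x * 6)) < (y % 3)) -> false; (max((p - 6), max(u, u)) == (8 // (u - -4))) -> false; return -15; agreement on -15.
Sweeping the whole domain (28 inputs) finds no disagreement.
verdict: equivalent


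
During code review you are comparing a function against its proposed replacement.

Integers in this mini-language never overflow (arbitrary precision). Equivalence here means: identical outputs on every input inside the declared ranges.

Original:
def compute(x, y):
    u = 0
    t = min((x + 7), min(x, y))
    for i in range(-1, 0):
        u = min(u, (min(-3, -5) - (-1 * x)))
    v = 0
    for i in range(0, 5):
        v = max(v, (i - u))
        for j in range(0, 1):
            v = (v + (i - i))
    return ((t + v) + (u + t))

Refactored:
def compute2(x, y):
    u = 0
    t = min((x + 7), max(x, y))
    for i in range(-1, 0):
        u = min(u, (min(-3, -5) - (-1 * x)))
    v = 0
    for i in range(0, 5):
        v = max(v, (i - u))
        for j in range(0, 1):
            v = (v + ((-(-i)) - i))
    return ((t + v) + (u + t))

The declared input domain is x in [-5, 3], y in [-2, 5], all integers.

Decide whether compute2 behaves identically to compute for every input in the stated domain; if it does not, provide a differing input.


There is a counterexample at x=-5, y=-2: -6 on one side, 0 on the other.
compute: u=0, then t=-5, then (i=-1), then u=-10, then v=0, then (i=0), then v=10, then (j=0), then v=10, then (i=1), then v=11, then (j=0), then v=11, then (i=2), then v=12, then (j=0), then v=12, then (i=3), then v=13, then (j=0), then v=13, then (i=4), then v=14, then (j=0), then v=14, then returns -6
compute2: u=0, then t=-2, then (i=-1), then u=-10, then v=0, then (i=0), then v=10, then (j=0), then v=10, then (i=1), then v=11, then (j=0), then v=11, then (i=2), then v=12, then (j=0), then v=12, then (i=3), then v=13, then (j=0), then v=13, then (i=4), then v=14, then (j=0), then v=14, then returns 0
verdict: not equivalent; witness: x=-5, y=-2


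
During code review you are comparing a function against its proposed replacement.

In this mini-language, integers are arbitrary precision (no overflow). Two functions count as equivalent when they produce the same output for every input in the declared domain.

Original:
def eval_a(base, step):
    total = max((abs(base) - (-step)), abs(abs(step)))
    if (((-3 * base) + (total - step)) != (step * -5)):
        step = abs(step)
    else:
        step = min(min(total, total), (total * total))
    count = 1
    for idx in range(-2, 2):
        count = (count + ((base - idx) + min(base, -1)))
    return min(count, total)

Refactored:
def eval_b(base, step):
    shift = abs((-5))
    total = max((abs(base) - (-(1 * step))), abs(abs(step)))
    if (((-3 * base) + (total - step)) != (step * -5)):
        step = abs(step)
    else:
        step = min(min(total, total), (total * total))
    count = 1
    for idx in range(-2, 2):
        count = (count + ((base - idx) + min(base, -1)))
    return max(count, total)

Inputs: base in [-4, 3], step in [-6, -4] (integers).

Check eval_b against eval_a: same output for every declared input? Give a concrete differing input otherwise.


There is a counterexample at base=-4, step=-6: -29 on one side, 6 on the other.
eval_a: total=6, then (((-3 * base) + (total - step)) != (step * -5)) is true, then step=6, then count=1, then (idx=-2), then count=-5, then (idx=-1), then count=-12, then (idx=0), then count=-20, then (idx=1), then count=-29, then returns -29
eval_b: shift=5, then total=6, then (((-3 * base) + (total - step)) != (step * -5)) is true, then step=6, then count=1, then (idx=-2), then count=-5, then (idx=-1), then count=-12, then (idx=0), then count=-20, then (idx=1), then count=-29, then returns 6
verdict: not equivalent; witness: base=-4, step=-6


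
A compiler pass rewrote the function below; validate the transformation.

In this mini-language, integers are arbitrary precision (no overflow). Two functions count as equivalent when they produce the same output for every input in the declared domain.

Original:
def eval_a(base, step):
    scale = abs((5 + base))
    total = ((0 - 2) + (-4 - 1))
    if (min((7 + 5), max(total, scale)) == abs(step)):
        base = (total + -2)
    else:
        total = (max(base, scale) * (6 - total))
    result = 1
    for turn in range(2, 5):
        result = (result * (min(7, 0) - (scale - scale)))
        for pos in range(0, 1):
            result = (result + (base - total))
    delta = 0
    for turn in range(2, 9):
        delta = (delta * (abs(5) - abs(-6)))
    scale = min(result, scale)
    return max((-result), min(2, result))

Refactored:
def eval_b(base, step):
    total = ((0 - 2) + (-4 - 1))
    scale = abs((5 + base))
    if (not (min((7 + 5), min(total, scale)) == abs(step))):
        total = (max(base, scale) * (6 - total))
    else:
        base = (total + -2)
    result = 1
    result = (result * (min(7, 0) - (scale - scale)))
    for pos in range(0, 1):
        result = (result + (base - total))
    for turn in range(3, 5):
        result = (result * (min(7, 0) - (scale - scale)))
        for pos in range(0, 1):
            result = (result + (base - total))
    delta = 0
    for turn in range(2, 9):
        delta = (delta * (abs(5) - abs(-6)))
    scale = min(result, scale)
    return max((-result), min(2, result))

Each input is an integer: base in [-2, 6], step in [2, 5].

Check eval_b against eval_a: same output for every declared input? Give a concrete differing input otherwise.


Consider the input base=-2, step=3.
eval_a: scale := 3 | total := -7 | (min((7 + 5), max(total, scale)) == abs(step)): true | base := -9 | result := 1 | iter turn=2: | result := 0 | iter pos=0: | result := -2 | iter turn=3: | result := 0 | iter pos=0: | result := -2 | iter turn=4: | result := 0 | iter pos=0: | result := -2 | delta := 0 | iter turn=2: | delta := 0 | iter turn=3: | delta := 0 | iter turn=4: | delta := 0 | iter turn=5: | delta := 0 | iter turn=6: | delta := 0 | iter turn=7: | delta := 0 | iter turn=8: | delta := 0 | scale := -2 | result 2
eval_b: total := -7 | scale := 3 | (not (min((7 + 5), min(total, scale)) == abs(step))): true | total := 39 | result := 1 | result := 0 | iter pos=0: | result := -41 | iter turn=3: | result := 0 | iter pos=0: | result := -41 | iter turn=4: | result := 0 | iter pos=0: | result := -41 | delta := 0 | iter turn=2: | delta := 0 | iter turn=3: | delta := 0 | iter turn=4: | delta := 0 | iter turn=5: | delta := 0 | iter turn=6: | delta := 0 | iter turn=7: | delta := 0 | iter turn=8: | delta := 0 | scale := -41 | result 41
2 and 41 differ, so these are not the same function on this domain.
verdict: not equivalent; witness: base=-2, step=3


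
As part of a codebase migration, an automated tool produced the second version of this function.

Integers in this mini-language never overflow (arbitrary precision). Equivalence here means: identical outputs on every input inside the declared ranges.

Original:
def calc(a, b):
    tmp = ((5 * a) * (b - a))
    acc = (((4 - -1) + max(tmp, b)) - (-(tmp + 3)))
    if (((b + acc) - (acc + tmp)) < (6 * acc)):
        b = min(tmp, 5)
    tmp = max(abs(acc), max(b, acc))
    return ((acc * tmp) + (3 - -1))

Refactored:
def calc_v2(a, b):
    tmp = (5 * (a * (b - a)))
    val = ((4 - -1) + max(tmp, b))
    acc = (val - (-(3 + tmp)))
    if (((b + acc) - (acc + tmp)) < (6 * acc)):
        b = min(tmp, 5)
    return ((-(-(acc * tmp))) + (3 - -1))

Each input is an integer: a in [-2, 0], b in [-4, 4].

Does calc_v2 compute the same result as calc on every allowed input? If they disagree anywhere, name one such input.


On input a=-2, b=-4, calc returns 2308 while calc_v2 returns 964.
verdict: not equivalent; witness: a=-2, b=-4


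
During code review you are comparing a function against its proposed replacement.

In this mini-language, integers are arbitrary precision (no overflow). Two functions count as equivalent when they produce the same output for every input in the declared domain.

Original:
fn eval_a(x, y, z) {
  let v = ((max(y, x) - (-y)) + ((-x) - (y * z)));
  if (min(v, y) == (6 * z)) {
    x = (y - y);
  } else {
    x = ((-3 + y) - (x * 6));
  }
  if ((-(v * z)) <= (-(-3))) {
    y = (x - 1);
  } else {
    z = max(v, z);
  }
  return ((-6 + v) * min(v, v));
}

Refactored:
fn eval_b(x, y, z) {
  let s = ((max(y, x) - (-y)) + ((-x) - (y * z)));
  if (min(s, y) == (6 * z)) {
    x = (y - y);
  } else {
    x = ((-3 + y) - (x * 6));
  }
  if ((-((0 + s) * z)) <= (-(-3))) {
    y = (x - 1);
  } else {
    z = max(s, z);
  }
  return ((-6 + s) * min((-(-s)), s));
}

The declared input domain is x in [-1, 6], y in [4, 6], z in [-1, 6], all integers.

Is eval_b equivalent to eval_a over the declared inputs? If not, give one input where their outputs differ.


The two are interchangeable: constant usage differs; and arithmetic usage differs; and local variable names differ, and every declared input agrees.
Spot check at x=2, y=5, z=1 — eval_a: v=3, then (min(v, y) == (6 * z)) is false, then x=-10, then ((-(v * z)) <= (-(-3))) is true, then y=-11, then returns -9. eval_b: s=3, then (min(s, y) == (6 * z)) is false, then x=-10, then ((-((0 + s) * z)) <= (-(-3))) is true, then y=-11, then returns -9. Both give -9.
Sweeping the whole domain (192 inputs) finds no disagreement.
verdict: equivalent
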